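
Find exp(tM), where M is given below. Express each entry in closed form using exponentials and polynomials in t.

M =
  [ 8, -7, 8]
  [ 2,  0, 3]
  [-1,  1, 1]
e^{tM} =
  [3*t^2*exp(3*t)/2 + 5*t*exp(3*t) + exp(3*t), -3*t^2*exp(3*t) - 7*t*exp(3*t), 3*t^2*exp(3*t)/2 + 8*t*exp(3*t)]
  [t^2*exp(3*t)/2 + 2*t*exp(3*t), -t^2*exp(3*t) - 3*t*exp(3*t) + exp(3*t), t^2*exp(3*t)/2 + 3*t*exp(3*t)]
  [-t^2*exp(3*t)/2 - t*exp(3*t), t^2*exp(3*t) + t*exp(3*t), -t^2*exp(3*t)/2 - 2*t*exp(3*t) + exp(3*t)]

Strategy: write M = P · J · P⁻¹ where J is a Jordan canonical form, so e^{tM} = P · e^{tJ} · P⁻¹, and e^{tJ} can be computed block-by-block.

M has Jordan form
J =
  [3, 1, 0]
  [0, 3, 1]
  [0, 0, 3]
(up to reordering of blocks).

Per-block formulas:
  For a 3×3 Jordan block J_3(3): exp(t · J_3(3)) = e^(3t)·(I + t·N + (t^2/2)·N^2), where N is the 3×3 nilpotent shift.

After assembling e^{tJ} and conjugating by P, we get:

e^{tM} =
  [3*t^2*exp(3*t)/2 + 5*t*exp(3*t) + exp(3*t), -3*t^2*exp(3*t) - 7*t*exp(3*t), 3*t^2*exp(3*t)/2 + 8*t*exp(3*t)]
  [t^2*exp(3*t)/2 + 2*t*exp(3*t), -t^2*exp(3*t) - 3*t*exp(3*t) + exp(3*t), t^2*exp(3*t)/2 + 3*t*exp(3*t)]
  [-t^2*exp(3*t)/2 - t*exp(3*t), t^2*exp(3*t) + t*exp(3*t), -t^2*exp(3*t)/2 - 2*t*exp(3*t) + exp(3*t)]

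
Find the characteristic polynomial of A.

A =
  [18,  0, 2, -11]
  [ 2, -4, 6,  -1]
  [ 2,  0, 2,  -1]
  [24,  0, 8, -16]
x^4 - 32*x^2 + 256

Expanding det(x·I − A) (e.g. by cofactor expansion or by noting that A is similar to its Jordan form J, which has the same characteristic polynomial as A) gives
  χ_A(x) = x^4 - 32*x^2 + 256
which factors as (x - 4)^2*(x + 4)^2. The eigenvalues (with algebraic multiplicities) are λ = -4 with multiplicity 2, λ = 4 with multiplicity 2.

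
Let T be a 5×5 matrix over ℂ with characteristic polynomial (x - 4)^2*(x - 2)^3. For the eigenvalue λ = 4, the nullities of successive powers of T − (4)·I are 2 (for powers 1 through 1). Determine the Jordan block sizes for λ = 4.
Block sizes for λ = 4: [1, 1]

From the dimensions of kernels of powers, the number of Jordan blocks of size at least j is d_j − d_{j−1} where d_j = dim ker(N^j) (with d_0 = 0). Computing the differences gives [2].
The number of blocks of size exactly k is (#blocks of size ≥ k) − (#blocks of size ≥ k + 1), so the partition is: 2 block(s) of size 1.
In nonincreasing order the block sizes are [1, 1].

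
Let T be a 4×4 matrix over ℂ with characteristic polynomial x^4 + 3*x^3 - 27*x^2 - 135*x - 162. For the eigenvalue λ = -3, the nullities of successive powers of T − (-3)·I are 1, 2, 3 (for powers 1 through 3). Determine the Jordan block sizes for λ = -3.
Block sizes for λ = -3: [3]

From the dimensions of kernels of powers, the number of Jordan blocks of size at least j is d_j − d_{j−1} where d_j = dim ker(N^j) (with d_0 = 0). Computing the differences gives [1, 1, 1].
The number of blocks of size exactly k is (#blocks of size ≥ k) − (#blocks of size ≥ k + 1), so the partition is: 1 block(s) of size 3.
In nonincreasing order the block sizes are [3].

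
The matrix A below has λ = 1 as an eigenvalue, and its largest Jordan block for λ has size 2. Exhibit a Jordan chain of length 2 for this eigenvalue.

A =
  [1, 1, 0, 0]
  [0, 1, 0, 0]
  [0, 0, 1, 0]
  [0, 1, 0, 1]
A Jordan chain for λ = 1 of length 2:
v_1 = (1, 0, 0, 1)ᵀ
v_2 = (0, 1, 0, 0)ᵀ

Let N = A − (1)·I. We want v_2 with N^2 v_2 = 0 but N^1 v_2 ≠ 0; then v_{j-1} := N · v_j for j = 2, …, 2.

Pick v_2 = (0, 1, 0, 0)ᵀ.
Then v_1 = N · v_2 = (1, 0, 0, 1)ᵀ.

Sanity check: (A − (1)·I) v_1 = (0, 0, 0, 0)ᵀ = 0. ✓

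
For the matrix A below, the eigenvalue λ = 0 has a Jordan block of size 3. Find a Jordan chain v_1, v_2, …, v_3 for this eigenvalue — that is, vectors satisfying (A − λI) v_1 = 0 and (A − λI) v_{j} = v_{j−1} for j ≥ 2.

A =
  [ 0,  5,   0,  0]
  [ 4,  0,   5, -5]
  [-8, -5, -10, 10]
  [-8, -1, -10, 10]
A Jordan chain for λ = 0 of length 3:
v_1 = (20, 0, -20, -4)ᵀ
v_2 = (0, 4, -8, -8)ᵀ
v_3 = (1, 0, 0, 0)ᵀ

Let N = A − (0)·I. We want v_3 with N^3 v_3 = 0 but N^2 v_3 ≠ 0; then v_{j-1} := N · v_j for j = 3, …, 2.

Pick v_3 = (1, 0, 0, 0)ᵀ.
Then v_2 = N · v_3 = (0, 4, -8, -8)ᵀ.
Then v_1 = N · v_2 = (20, 0, -20, -4)ᵀ.

Sanity check: (A − (0)·I) v_1 = (0, 0, 0, 0)ᵀ = 0. ✓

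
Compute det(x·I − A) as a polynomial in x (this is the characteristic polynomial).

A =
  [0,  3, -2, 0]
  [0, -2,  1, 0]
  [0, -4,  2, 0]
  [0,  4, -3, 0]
x^4

Expanding det(x·I − A) (e.g. by cofactor expansion or by noting that A is similar to its Jordan form J, which has the same characteristic polynomial as A) gives
  χ_A(x) = x^4
which factors as x^4. The eigenvalues (with algebraic multiplicities) are λ = 0 with multiplicity 4.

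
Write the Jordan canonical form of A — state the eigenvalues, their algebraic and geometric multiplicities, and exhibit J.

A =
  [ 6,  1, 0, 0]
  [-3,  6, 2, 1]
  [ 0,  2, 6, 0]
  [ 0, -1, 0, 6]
J_3(6) ⊕ J_1(6)

The characteristic polynomial is
  det(x·I − A) = x^4 - 24*x^3 + 216*x^2 - 864*x + 1296 = (x - 6)^4

Eigenvalues and multiplicities (the geometric multiplicity of λ is n − rank(A − λI), which equals the number of Jordan blocks for λ):
  λ = 6: algebraic multiplicity = 4, geometric multiplicity = 2

Determining the block sizes for each eigenvalue:
  λ = 6: with am = 4 and gm = 2, the partition is not yet determined (e.g. several partitions of 4 into 2 parts exist). Let N = A − (6)·I. Computing rank(N^1) = 2, rank(N^2) = 1, rank(N^3) = 0; the number of blocks of size ≥ j is rank(N^{j−1}) − rank(N^j), giving [2, 1, 1]. So we have 1 block(s) of size 3, 1 block(s) of size 1 → block sizes [3, 1]

Assembling the blocks gives a Jordan form
J =
  [6, 1, 0, 0]
  [0, 6, 1, 0]
  [0, 0, 6, 0]
  [0, 0, 0, 6]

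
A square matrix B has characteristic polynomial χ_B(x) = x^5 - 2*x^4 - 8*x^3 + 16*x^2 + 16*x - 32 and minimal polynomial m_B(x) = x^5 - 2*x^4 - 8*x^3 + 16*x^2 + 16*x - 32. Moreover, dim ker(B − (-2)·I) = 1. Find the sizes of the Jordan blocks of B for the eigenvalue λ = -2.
Block sizes for λ = -2: [2]

Step 1 — from the characteristic polynomial, algebraic multiplicity of λ = -2 is 2. From dim ker(B − (-2)·I) = 1, there are exactly 1 Jordan blocks for λ = -2.
Step 2 — from the minimal polynomial, the factor (x + 2)^2 tells us the largest block for λ = -2 has size 2.
Step 3 — with total size 2, 1 blocks, and largest block 2, the block sizes (in nonincreasing order) are [2].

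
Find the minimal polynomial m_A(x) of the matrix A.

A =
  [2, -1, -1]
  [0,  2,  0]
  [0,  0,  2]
x^2 - 4*x + 4

The characteristic polynomial is χ_A(x) = (x - 2)^3, so the eigenvalues are known. The minimal polynomial is
  m_A(x) = Π_λ (x − λ)^{k_λ}
where k_λ is the size of the *largest* Jordan block for λ (equivalently, the smallest k with (A − λI)^k v = 0 for every generalised eigenvector v of λ).

  λ = 2: largest Jordan block has size 2, contributing (x − 2)^2

So m_A(x) = (x - 2)^2 = x^2 - 4*x + 4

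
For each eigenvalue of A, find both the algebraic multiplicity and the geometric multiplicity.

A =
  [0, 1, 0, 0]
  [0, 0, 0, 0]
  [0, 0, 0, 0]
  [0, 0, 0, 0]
λ = 0: alg = 4, geom = 3

Step 1 — factor the characteristic polynomial to read off the algebraic multiplicities:
  χ_A(x) = x^4

Step 2 — compute geometric multiplicities via the rank-nullity identity g(λ) = n − rank(A − λI):
  rank(A − (0)·I) = 1, so dim ker(A − (0)·I) = n − 1 = 3

Summary:
  λ = 0: algebraic multiplicity = 4, geometric multiplicity = 3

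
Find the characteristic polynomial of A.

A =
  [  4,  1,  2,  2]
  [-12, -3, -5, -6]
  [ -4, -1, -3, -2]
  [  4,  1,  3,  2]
x^4

Expanding det(x·I − A) (e.g. by cofactor expansion or by noting that A is similar to its Jordan form J, which has the same characteristic polynomial as A) gives
  χ_A(x) = x^4
which factors as x^4. The eigenvalues (with algebraic multiplicities) are λ = 0 with multiplicity 4.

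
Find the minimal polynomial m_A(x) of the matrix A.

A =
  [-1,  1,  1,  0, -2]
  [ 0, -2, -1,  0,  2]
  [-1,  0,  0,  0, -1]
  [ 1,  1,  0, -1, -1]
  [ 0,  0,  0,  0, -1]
x^3 + 3*x^2 + 3*x + 1

The characteristic polynomial is χ_A(x) = (x + 1)^5, so the eigenvalues are known. The minimal polynomial is
  m_A(x) = Π_λ (x − λ)^{k_λ}
where k_λ is the size of the *largest* Jordan block for λ (equivalently, the smallest k with (A − λI)^k v = 0 for every generalised eigenvector v of λ).

  λ = -1: largest Jordan block has size 3, contributing (x + 1)^3

So m_A(x) = (x + 1)^3 = x^3 + 3*x^2 + 3*x + 1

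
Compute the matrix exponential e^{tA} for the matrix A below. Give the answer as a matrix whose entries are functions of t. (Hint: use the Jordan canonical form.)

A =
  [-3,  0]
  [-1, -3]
e^{tA} =
  [exp(-3*t), 0]
  [-t*exp(-3*t), exp(-3*t)]

Strategy: write A = P · J · P⁻¹ where J is a Jordan canonical form, so e^{tA} = P · e^{tJ} · P⁻¹, and e^{tJ} can be computed block-by-block.

A has Jordan form
J =
  [-3,  1]
  [ 0, -3]
(up to reordering of blocks).

Per-block formulas:
  For a 2×2 Jordan block J_2(-3): exp(t · J_2(-3)) = e^(-3t)·(I + t·N), where N is the 2×2 nilpotent shift.

After assembling e^{tJ} and conjugating by P, we get:

e^{tA} =
  [exp(-3*t), 0]
  [-t*exp(-3*t), exp(-3*t)]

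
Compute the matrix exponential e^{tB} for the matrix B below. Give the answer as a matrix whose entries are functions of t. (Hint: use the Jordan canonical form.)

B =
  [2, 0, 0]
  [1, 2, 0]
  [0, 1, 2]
e^{tB} =
  [exp(2*t), 0, 0]
  [t*exp(2*t), exp(2*t), 0]
  [t^2*exp(2*t)/2, t*exp(2*t), exp(2*t)]

Strategy: write B = P · J · P⁻¹ where J is a Jordan canonical form, so e^{tB} = P · e^{tJ} · P⁻¹, and e^{tJ} can be computed block-by-block.

B has Jordan form
J =
  [2, 1, 0]
  [0, 2, 1]
  [0, 0, 2]
(up to reordering of blocks).

Per-block formulas:
  For a 3×3 Jordan block J_3(2): exp(t · J_3(2)) = e^(2t)·(I + t·N + (t^2/2)·N^2), where N is the 3×3 nilpotent shift.

After assembling e^{tJ} and conjugating by P, we get:

e^{tB} =
  [exp(2*t), 0, 0]
  [t*exp(2*t), exp(2*t), 0]
  [t^2*exp(2*t)/2, t*exp(2*t), exp(2*t)]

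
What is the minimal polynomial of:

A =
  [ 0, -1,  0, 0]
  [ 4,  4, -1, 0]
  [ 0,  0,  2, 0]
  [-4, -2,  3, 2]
x^3 - 6*x^2 + 12*x - 8

The characteristic polynomial is χ_A(x) = (x - 2)^4, so the eigenvalues are known. The minimal polynomial is
  m_A(x) = Π_λ (x − λ)^{k_λ}
where k_λ is the size of the *largest* Jordan block for λ (equivalently, the smallest k with (A − λI)^k v = 0 for every generalised eigenvector v of λ).

  λ = 2: largest Jordan block has size 3, contributing (x − 2)^3

So m_A(x) = (x - 2)^3 = x^3 - 6*x^2 + 12*x - 8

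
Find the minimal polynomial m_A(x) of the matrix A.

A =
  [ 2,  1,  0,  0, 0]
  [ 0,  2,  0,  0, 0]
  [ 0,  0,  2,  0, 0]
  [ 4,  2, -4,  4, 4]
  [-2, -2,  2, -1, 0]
x^2 - 4*x + 4

The characteristic polynomial is χ_A(x) = (x - 2)^5, so the eigenvalues are known. The minimal polynomial is
  m_A(x) = Π_λ (x − λ)^{k_λ}
where k_λ is the size of the *largest* Jordan block for λ (equivalently, the smallest k with (A − λI)^k v = 0 for every generalised eigenvector v of λ).

  λ = 2: largest Jordan block has size 2, contributing (x − 2)^2

So m_A(x) = (x - 2)^2 = x^2 - 4*x + 4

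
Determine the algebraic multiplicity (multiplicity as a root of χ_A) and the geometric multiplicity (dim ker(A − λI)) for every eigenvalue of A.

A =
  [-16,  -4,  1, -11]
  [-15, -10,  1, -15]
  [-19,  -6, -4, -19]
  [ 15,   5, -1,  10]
λ = -5: alg = 4, geom = 2

Step 1 — factor the characteristic polynomial to read off the algebraic multiplicities:
  χ_A(x) = (x + 5)^4

Step 2 — compute geometric multiplicities via the rank-nullity identity g(λ) = n − rank(A − λI):
  rank(A − (-5)·I) = 2, so dim ker(A − (-5)·I) = n − 2 = 2

Summary:
  λ = -5: algebraic multiplicity = 4, geometric multiplicity = 2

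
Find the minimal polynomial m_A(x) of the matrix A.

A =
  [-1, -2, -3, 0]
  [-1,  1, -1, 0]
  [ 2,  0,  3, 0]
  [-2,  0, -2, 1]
x^3 - 3*x^2 + 3*x - 1

The characteristic polynomial is χ_A(x) = (x - 1)^4, so the eigenvalues are known. The minimal polynomial is
  m_A(x) = Π_λ (x − λ)^{k_λ}
where k_λ is the size of the *largest* Jordan block for λ (equivalently, the smallest k with (A − λI)^k v = 0 for every generalised eigenvector v of λ).

  λ = 1: largest Jordan block has size 3, contributing (x − 1)^3

So m_A(x) = (x - 1)^3 = x^3 - 3*x^2 + 3*x - 1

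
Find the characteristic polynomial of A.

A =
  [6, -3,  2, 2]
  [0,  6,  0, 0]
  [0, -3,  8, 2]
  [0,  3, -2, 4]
x^4 - 24*x^3 + 216*x^2 - 864*x + 1296

Expanding det(x·I − A) (e.g. by cofactor expansion or by noting that A is similar to its Jordan form J, which has the same characteristic polynomial as A) gives
  χ_A(x) = x^4 - 24*x^3 + 216*x^2 - 864*x + 1296
which factors as (x - 6)^4. The eigenvalues (with algebraic multiplicities) are λ = 6 with multiplicity 4.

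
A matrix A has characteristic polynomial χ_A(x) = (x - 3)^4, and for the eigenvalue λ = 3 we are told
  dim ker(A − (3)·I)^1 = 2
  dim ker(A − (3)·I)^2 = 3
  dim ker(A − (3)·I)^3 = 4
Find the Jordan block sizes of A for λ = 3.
Block sizes for λ = 3: [3, 1]

From the dimensions of kernels of powers, the number of Jordan blocks of size at least j is d_j − d_{j−1} where d_j = dim ker(N^j) (with d_0 = 0). Computing the differences gives [2, 1, 1].
The number of blocks of size exactly k is (#blocks of size ≥ k) − (#blocks of size ≥ k + 1), so the partition is: 1 block(s) of size 1, 1 block(s) of size 3.
In nonincreasing order the block sizes are [3, 1].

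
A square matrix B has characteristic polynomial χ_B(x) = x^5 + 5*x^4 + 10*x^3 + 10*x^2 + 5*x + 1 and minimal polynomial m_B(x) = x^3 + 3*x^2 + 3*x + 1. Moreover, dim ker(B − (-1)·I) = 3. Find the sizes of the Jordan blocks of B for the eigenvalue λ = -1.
Block sizes for λ = -1: [3, 1, 1]

Step 1 — from the characteristic polynomial, algebraic multiplicity of λ = -1 is 5. From dim ker(B − (-1)·I) = 3, there are exactly 3 Jordan blocks for λ = -1.
Step 2 — from the minimal polynomial, the factor (x + 1)^3 tells us the largest block for λ = -1 has size 3.
Step 3 — with total size 5, 3 blocks, and largest block 3, the block sizes (in nonincreasing order) are [3, 1, 1].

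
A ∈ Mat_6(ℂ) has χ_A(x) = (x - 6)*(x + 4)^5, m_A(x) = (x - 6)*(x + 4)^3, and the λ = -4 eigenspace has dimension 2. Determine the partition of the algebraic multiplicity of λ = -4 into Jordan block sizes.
Block sizes for λ = -4: [3, 2]

Step 1 — from the characteristic polynomial, algebraic multiplicity of λ = -4 is 5. From dim ker(A − (-4)·I) = 2, there are exactly 2 Jordan blocks for λ = -4.
Step 2 — from the minimal polynomial, the factor (x + 4)^3 tells us the largest block for λ = -4 has size 3.
Step 3 — with total size 5, 2 blocks, and largest block 3, the block sizes (in nonincreasing order) are [3, 2].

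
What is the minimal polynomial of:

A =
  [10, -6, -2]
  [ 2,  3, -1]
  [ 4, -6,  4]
x^2 - 11*x + 30

The characteristic polynomial is χ_A(x) = (x - 6)^2*(x - 5), so the eigenvalues are known. The minimal polynomial is
  m_A(x) = Π_λ (x − λ)^{k_λ}
where k_λ is the size of the *largest* Jordan block for λ (equivalently, the smallest k with (A − λI)^k v = 0 for every generalised eigenvector v of λ).

  λ = 5: largest Jordan block has size 1, contributing (x − 5)
  λ = 6: largest Jordan block has size 1, contributing (x − 6)

So m_A(x) = (x - 6)*(x - 5) = x^2 - 11*x + 30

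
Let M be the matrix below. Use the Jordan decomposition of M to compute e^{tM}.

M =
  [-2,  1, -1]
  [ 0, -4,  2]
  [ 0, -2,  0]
e^{tM} =
  [exp(-2*t), t*exp(-2*t), -t*exp(-2*t)]
  [0, -2*t*exp(-2*t) + exp(-2*t), 2*t*exp(-2*t)]
  [0, -2*t*exp(-2*t), 2*t*exp(-2*t) + exp(-2*t)]

Strategy: write M = P · J · P⁻¹ where J is a Jordan canonical form, so e^{tM} = P · e^{tJ} · P⁻¹, and e^{tJ} can be computed block-by-block.

M has Jordan form
J =
  [-2,  1,  0]
  [ 0, -2,  0]
  [ 0,  0, -2]
(up to reordering of blocks).

Per-block formulas:
  For a 2×2 Jordan block J_2(-2): exp(t · J_2(-2)) = e^(-2t)·(I + t·N), where N is the 2×2 nilpotent shift.
  For a 1×1 block at λ = -2: exp(t · [-2]) = [e^(-2t)].

After assembling e^{tJ} and conjugating by P, we get:

e^{tM} =
  [exp(-2*t), t*exp(-2*t), -t*exp(-2*t)]
  [0, -2*t*exp(-2*t) + exp(-2*t), 2*t*exp(-2*t)]
  [0, -2*t*exp(-2*t), 2*t*exp(-2*t) + exp(-2*t)]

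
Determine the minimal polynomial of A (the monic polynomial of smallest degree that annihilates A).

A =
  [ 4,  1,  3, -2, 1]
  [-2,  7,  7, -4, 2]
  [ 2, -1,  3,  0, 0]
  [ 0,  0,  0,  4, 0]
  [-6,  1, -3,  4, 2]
x^3 - 12*x^2 + 48*x - 64

The characteristic polynomial is χ_A(x) = (x - 4)^5, so the eigenvalues are known. The minimal polynomial is
  m_A(x) = Π_λ (x − λ)^{k_λ}
where k_λ is the size of the *largest* Jordan block for λ (equivalently, the smallest k with (A − λI)^k v = 0 for every generalised eigenvector v of λ).

  λ = 4: largest Jordan block has size 3, contributing (x − 4)^3

So m_A(x) = (x - 4)^3 = x^3 - 12*x^2 + 48*x - 64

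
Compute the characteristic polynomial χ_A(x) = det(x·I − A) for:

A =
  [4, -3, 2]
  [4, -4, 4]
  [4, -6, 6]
x^3 - 6*x^2 + 12*x - 8

Expanding det(x·I − A) (e.g. by cofactor expansion or by noting that A is similar to its Jordan form J, which has the same characteristic polynomial as A) gives
  χ_A(x) = x^3 - 6*x^2 + 12*x - 8
which factors as (x - 2)^3. The eigenvalues (with algebraic multiplicities) are λ = 2 with multiplicity 3.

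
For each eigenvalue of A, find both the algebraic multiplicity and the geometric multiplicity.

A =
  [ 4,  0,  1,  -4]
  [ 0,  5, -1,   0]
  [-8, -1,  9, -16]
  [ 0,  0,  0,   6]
λ = 6: alg = 4, geom = 2

Step 1 — factor the characteristic polynomial to read off the algebraic multiplicities:
  χ_A(x) = (x - 6)^4

Step 2 — compute geometric multiplicities via the rank-nullity identity g(λ) = n − rank(A − λI):
  rank(A − (6)·I) = 2, so dim ker(A − (6)·I) = n − 2 = 2

Summary:
  λ = 6: algebraic multiplicity = 4, geometric multiplicity = 2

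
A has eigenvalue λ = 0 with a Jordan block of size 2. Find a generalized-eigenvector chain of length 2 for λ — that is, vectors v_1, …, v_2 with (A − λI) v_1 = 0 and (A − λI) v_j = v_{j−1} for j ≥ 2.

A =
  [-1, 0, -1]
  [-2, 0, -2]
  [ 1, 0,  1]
A Jordan chain for λ = 0 of length 2:
v_1 = (-1, -2, 1)ᵀ
v_2 = (1, 0, 0)ᵀ

Let N = A − (0)·I. We want v_2 with N^2 v_2 = 0 but N^1 v_2 ≠ 0; then v_{j-1} := N · v_j for j = 2, …, 2.

Pick v_2 = (1, 0, 0)ᵀ.
Then v_1 = N · v_2 = (-1, -2, 1)ᵀ.

Sanity check: (A − (0)·I) v_1 = (0, 0, 0)ᵀ = 0. ✓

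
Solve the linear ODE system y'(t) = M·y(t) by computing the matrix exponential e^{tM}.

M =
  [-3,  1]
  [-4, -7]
e^{tM} =
  [2*t*exp(-5*t) + exp(-5*t), t*exp(-5*t)]
  [-4*t*exp(-5*t), -2*t*exp(-5*t) + exp(-5*t)]

Strategy: write M = P · J · P⁻¹ where J is a Jordan canonical form, so e^{tM} = P · e^{tJ} · P⁻¹, and e^{tJ} can be computed block-by-block.

M has Jordan form
J =
  [-5,  1]
  [ 0, -5]
(up to reordering of blocks).

Per-block formulas:
  For a 2×2 Jordan block J_2(-5): exp(t · J_2(-5)) = e^(-5t)·(I + t·N), where N is the 2×2 nilpotent shift.

After assembling e^{tJ} and conjugating by P, we get:

e^{tM} =
  [2*t*exp(-5*t) + exp(-5*t), t*exp(-5*t)]
  [-4*t*exp(-5*t), -2*t*exp(-5*t) + exp(-5*t)]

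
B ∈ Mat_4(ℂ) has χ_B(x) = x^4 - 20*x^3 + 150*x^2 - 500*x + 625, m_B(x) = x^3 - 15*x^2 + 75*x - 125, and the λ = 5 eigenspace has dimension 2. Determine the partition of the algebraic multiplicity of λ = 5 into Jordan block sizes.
Block sizes for λ = 5: [3, 1]

Step 1 — from the characteristic polynomial, algebraic multiplicity of λ = 5 is 4. From dim ker(B − (5)·I) = 2, there are exactly 2 Jordan blocks for λ = 5.
Step 2 — from the minimal polynomial, the factor (x − 5)^3 tells us the largest block for λ = 5 has size 3.
Step 3 — with total size 4, 2 blocks, and largest block 3, the block sizes (in nonincreasing order) are [3, 1].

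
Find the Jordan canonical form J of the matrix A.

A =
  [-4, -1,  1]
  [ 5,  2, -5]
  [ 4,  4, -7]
J_2(-3) ⊕ J_1(-3)

The characteristic polynomial is
  det(x·I − A) = x^3 + 9*x^2 + 27*x + 27 = (x + 3)^3

Eigenvalues and multiplicities (the geometric multiplicity of λ is n − rank(A − λI), which equals the number of Jordan blocks for λ):
  λ = -3: algebraic multiplicity = 3, geometric multiplicity = 2

Determining the block sizes for each eigenvalue:
  λ = -3: 2 blocks summing to 3 forces exactly one block of size 2 and the rest size 1 → block sizes [2, 1]

Assembling the blocks gives a Jordan form
J =
  [-3,  1,  0]
  [ 0, -3,  0]
  [ 0,  0, -3]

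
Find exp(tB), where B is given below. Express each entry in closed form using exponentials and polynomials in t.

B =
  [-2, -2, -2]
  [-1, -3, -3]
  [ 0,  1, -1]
e^{tB} =
  [t^2*exp(-2*t) + exp(-2*t), -2*t*exp(-2*t), 2*t^2*exp(-2*t) - 2*t*exp(-2*t)]
  [t^2*exp(-2*t)/2 - t*exp(-2*t), -t*exp(-2*t) + exp(-2*t), t^2*exp(-2*t) - 3*t*exp(-2*t)]
  [-t^2*exp(-2*t)/2, t*exp(-2*t), -t^2*exp(-2*t) + t*exp(-2*t) + exp(-2*t)]

Strategy: write B = P · J · P⁻¹ where J is a Jordan canonical form, so e^{tB} = P · e^{tJ} · P⁻¹, and e^{tJ} can be computed block-by-block.

B has Jordan form
J =
  [-2,  1,  0]
  [ 0, -2,  1]
  [ 0,  0, -2]
(up to reordering of blocks).

Per-block formulas:
  For a 3×3 Jordan block J_3(-2): exp(t · J_3(-2)) = e^(-2t)·(I + t·N + (t^2/2)·N^2), where N is the 3×3 nilpotent shift.

After assembling e^{tJ} and conjugating by P, we get:

e^{tB} =
  [t^2*exp(-2*t) + exp(-2*t), -2*t*exp(-2*t), 2*t^2*exp(-2*t) - 2*t*exp(-2*t)]
  [t^2*exp(-2*t)/2 - t*exp(-2*t), -t*exp(-2*t) + exp(-2*t), t^2*exp(-2*t) - 3*t*exp(-2*t)]
  [-t^2*exp(-2*t)/2, t*exp(-2*t), -t^2*exp(-2*t) + t*exp(-2*t) + exp(-2*t)]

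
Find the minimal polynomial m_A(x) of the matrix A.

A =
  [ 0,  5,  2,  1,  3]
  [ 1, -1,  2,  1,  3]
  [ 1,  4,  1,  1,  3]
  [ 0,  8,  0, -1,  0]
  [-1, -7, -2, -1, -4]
x^3 + 3*x^2 + 3*x + 1

The characteristic polynomial is χ_A(x) = (x + 1)^5, so the eigenvalues are known. The minimal polynomial is
  m_A(x) = Π_λ (x − λ)^{k_λ}
where k_λ is the size of the *largest* Jordan block for λ (equivalently, the smallest k with (A − λI)^k v = 0 for every generalised eigenvector v of λ).

  λ = -1: largest Jordan block has size 3, contributing (x + 1)^3

So m_A(x) = (x + 1)^3 = x^3 + 3*x^2 + 3*x + 1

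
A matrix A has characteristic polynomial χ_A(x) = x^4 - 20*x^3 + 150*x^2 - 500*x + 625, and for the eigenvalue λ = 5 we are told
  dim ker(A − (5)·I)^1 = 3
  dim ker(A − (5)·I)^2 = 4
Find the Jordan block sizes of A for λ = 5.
Block sizes for λ = 5: [2, 1, 1]

From the dimensions of kernels of powers, the number of Jordan blocks of size at least j is d_j − d_{j−1} where d_j = dim ker(N^j) (with d_0 = 0). Computing the differences gives [3, 1].
The number of blocks of size exactly k is (#blocks of size ≥ k) − (#blocks of size ≥ k + 1), so the partition is: 2 block(s) of size 1, 1 block(s) of size 2.
In nonincreasing order the block sizes are [2, 1, 1].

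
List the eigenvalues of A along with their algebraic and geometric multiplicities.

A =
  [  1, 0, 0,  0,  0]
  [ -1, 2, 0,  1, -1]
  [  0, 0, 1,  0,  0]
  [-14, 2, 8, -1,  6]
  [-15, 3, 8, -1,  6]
λ = 1: alg = 4, geom = 3; λ = 5: alg = 1, geom = 1

Step 1 — factor the characteristic polynomial to read off the algebraic multiplicities:
  χ_A(x) = (x - 5)*(x - 1)^4

Step 2 — compute geometric multiplicities via the rank-nullity identity g(λ) = n − rank(A − λI):
  rank(A − (1)·I) = 2, so dim ker(A − (1)·I) = n − 2 = 3
  rank(A − (5)·I) = 4, so dim ker(A − (5)·I) = n − 4 = 1

Summary:
  λ = 1: algebraic multiplicity = 4, geometric multiplicity = 3
  λ = 5: algebraic multiplicity = 1, geometric multiplicity = 1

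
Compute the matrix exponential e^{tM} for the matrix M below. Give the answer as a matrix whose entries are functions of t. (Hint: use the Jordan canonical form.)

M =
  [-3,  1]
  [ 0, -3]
e^{tM} =
  [exp(-3*t), t*exp(-3*t)]
  [0, exp(-3*t)]

Strategy: write M = P · J · P⁻¹ where J is a Jordan canonical form, so e^{tM} = P · e^{tJ} · P⁻¹, and e^{tJ} can be computed block-by-block.

M has Jordan form
J =
  [-3,  1]
  [ 0, -3]
(up to reordering of blocks).

Per-block formulas:
  For a 2×2 Jordan block J_2(-3): exp(t · J_2(-3)) = e^(-3t)·(I + t·N), where N is the 2×2 nilpotent shift.

After assembling e^{tJ} and conjugating by P, we get:

e^{tM} =
  [exp(-3*t), t*exp(-3*t)]
  [0, exp(-3*t)]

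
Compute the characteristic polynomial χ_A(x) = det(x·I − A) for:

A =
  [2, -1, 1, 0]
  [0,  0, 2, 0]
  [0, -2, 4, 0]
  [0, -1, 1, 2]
x^4 - 8*x^3 + 24*x^2 - 32*x + 16

Expanding det(x·I − A) (e.g. by cofactor expansion or by noting that A is similar to its Jordan form J, which has the same characteristic polynomial as A) gives
  χ_A(x) = x^4 - 8*x^3 + 24*x^2 - 32*x + 16
which factors as (x - 2)^4. The eigenvalues (with algebraic multiplicities) are λ = 2 with multiplicity 4.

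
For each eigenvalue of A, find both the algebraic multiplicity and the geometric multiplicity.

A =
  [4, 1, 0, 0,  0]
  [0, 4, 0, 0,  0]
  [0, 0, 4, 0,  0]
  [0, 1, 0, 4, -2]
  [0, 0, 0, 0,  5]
λ = 4: alg = 4, geom = 3; λ = 5: alg = 1, geom = 1

Step 1 — factor the characteristic polynomial to read off the algebraic multiplicities:
  χ_A(x) = (x - 5)*(x - 4)^4

Step 2 — compute geometric multiplicities via the rank-nullity identity g(λ) = n − rank(A − λI):
  rank(A − (4)·I) = 2, so dim ker(A − (4)·I) = n − 2 = 3
  rank(A − (5)·I) = 4, so dim ker(A − (5)·I) = n − 4 = 1

Summary:
  λ = 4: algebraic multiplicity = 4, geometric multiplicity = 3
  λ = 5: algebraic multiplicity = 1, geometric multiplicity = 1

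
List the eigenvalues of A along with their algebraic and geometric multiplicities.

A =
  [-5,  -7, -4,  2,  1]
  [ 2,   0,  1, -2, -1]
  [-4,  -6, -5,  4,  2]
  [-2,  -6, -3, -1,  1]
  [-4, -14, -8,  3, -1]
λ = -3: alg = 2, geom = 1; λ = -2: alg = 3, geom = 1

Step 1 — factor the characteristic polynomial to read off the algebraic multiplicities:
  χ_A(x) = (x + 2)^3*(x + 3)^2

Step 2 — compute geometric multiplicities via the rank-nullity identity g(λ) = n − rank(A − λI):
  rank(A − (-3)·I) = 4, so dim ker(A − (-3)·I) = n − 4 = 1
  rank(A − (-2)·I) = 4, so dim ker(A − (-2)·I) = n − 4 = 1

Summary:
  λ = -3: algebraic multiplicity = 2, geometric multiplicity = 1
  λ = -2: algebraic multiplicity = 3, geometric multiplicity = 1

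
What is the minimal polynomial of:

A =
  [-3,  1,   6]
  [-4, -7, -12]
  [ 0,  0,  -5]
x^2 + 10*x + 25

The characteristic polynomial is χ_A(x) = (x + 5)^3, so the eigenvalues are known. The minimal polynomial is
  m_A(x) = Π_λ (x − λ)^{k_λ}
where k_λ is the size of the *largest* Jordan block for λ (equivalently, the smallest k with (A − λI)^k v = 0 for every generalised eigenvector v of λ).

  λ = -5: largest Jordan block has size 2, contributing (x + 5)^2

So m_A(x) = (x + 5)^2 = x^2 + 10*x + 25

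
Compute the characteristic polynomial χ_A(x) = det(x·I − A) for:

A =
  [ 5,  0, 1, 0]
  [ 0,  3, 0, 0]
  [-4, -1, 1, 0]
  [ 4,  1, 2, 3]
x^4 - 12*x^3 + 54*x^2 - 108*x + 81

Expanding det(x·I − A) (e.g. by cofactor expansion or by noting that A is similar to its Jordan form J, which has the same characteristic polynomial as A) gives
  χ_A(x) = x^4 - 12*x^3 + 54*x^2 - 108*x + 81
which factors as (x - 3)^4. The eigenvalues (with algebraic multiplicities) are λ = 3 with multiplicity 4.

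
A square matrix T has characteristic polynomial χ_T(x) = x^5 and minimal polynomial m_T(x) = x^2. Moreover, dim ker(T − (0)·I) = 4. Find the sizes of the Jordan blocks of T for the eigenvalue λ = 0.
Block sizes for λ = 0: [2, 1, 1, 1]

Step 1 — from the characteristic polynomial, algebraic multiplicity of λ = 0 is 5. From dim ker(T − (0)·I) = 4, there are exactly 4 Jordan blocks for λ = 0.
Step 2 — from the minimal polynomial, the factor (x − 0)^2 tells us the largest block for λ = 0 has size 2.
Step 3 — with total size 5, 4 blocks, and largest block 2, the block sizes (in nonincreasing order) are [2, 1, 1, 1].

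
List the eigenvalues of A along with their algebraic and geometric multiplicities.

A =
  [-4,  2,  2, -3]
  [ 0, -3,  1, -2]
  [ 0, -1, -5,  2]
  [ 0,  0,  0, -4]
λ = -4: alg = 4, geom = 2

Step 1 — factor the characteristic polynomial to read off the algebraic multiplicities:
  χ_A(x) = (x + 4)^4

Step 2 — compute geometric multiplicities via the rank-nullity identity g(λ) = n − rank(A − λI):
  rank(A − (-4)·I) = 2, so dim ker(A − (-4)·I) = n − 2 = 2

Summary:
  λ = -4: algebraic multiplicity = 4, geometric multiplicity = 2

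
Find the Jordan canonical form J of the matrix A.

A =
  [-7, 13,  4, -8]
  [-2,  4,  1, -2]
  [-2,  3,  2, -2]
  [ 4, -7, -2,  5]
J_3(1) ⊕ J_1(1)

The characteristic polynomial is
  det(x·I − A) = x^4 - 4*x^3 + 6*x^2 - 4*x + 1 = (x - 1)^4

Eigenvalues and multiplicities (the geometric multiplicity of λ is n − rank(A − λI), which equals the number of Jordan blocks for λ):
  λ = 1: algebraic multiplicity = 4, geometric multiplicity = 2

Determining the block sizes for each eigenvalue:
  λ = 1: with am = 4 and gm = 2, the partition is not yet determined (e.g. several partitions of 4 into 2 parts exist). Let N = A − (1)·I. Computing rank(N^1) = 2, rank(N^2) = 1, rank(N^3) = 0; the number of blocks of size ≥ j is rank(N^{j−1}) − rank(N^j), giving [2, 1, 1]. So we have 1 block(s) of size 3, 1 block(s) of size 1 → block sizes [3, 1]

Assembling the blocks gives a Jordan form
J =
  [1, 1, 0, 0]
  [0, 1, 1, 0]
  [0, 0, 1, 0]
  [0, 0, 0, 1]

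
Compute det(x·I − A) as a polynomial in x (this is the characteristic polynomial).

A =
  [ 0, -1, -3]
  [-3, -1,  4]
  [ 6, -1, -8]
x^3 + 9*x^2 + 27*x + 27

Expanding det(x·I − A) (e.g. by cofactor expansion or by noting that A is similar to its Jordan form J, which has the same characteristic polynomial as A) gives
  χ_A(x) = x^3 + 9*x^2 + 27*x + 27
which factors as (x + 3)^3. The eigenvalues (with algebraic multiplicities) are λ = -3 with multiplicity 3.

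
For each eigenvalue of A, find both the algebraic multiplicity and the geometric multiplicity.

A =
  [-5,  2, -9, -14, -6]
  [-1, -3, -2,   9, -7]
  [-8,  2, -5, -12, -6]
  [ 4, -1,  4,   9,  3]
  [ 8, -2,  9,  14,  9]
λ = -2: alg = 2, geom = 1; λ = 3: alg = 3, geom = 2

Step 1 — factor the characteristic polynomial to read off the algebraic multiplicities:
  χ_A(x) = (x - 3)^3*(x + 2)^2

Step 2 — compute geometric multiplicities via the rank-nullity identity g(λ) = n − rank(A − λI):
  rank(A − (-2)·I) = 4, so dim ker(A − (-2)·I) = n − 4 = 1
  rank(A − (3)·I) = 3, so dim ker(A − (3)·I) = n − 3 = 2

Summary:
  λ = -2: algebraic multiplicity = 2, geometric multiplicity = 1
  λ = 3: algebraic multiplicity = 3, geometric multiplicity = 2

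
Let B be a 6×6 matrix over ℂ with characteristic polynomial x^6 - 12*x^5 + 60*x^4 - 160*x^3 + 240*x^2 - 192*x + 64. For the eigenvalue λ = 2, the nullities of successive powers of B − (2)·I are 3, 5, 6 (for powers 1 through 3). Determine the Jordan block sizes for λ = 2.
Block sizes for λ = 2: [3, 2, 1]

From the dimensions of kernels of powers, the number of Jordan blocks of size at least j is d_j − d_{j−1} where d_j = dim ker(N^j) (with d_0 = 0). Computing the differences gives [3, 2, 1].
The number of blocks of size exactly k is (#blocks of size ≥ k) − (#blocks of size ≥ k + 1), so the partition is: 1 block(s) of size 1, 1 block(s) of size 2, 1 block(s) of size 3.
In nonincreasing order the block sizes are [3, 2, 1].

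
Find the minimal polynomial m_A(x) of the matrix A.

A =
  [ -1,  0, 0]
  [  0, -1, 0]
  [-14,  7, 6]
x^2 - 5*x - 6

The characteristic polynomial is χ_A(x) = (x - 6)*(x + 1)^2, so the eigenvalues are known. The minimal polynomial is
  m_A(x) = Π_λ (x − λ)^{k_λ}
where k_λ is the size of the *largest* Jordan block for λ (equivalently, the smallest k with (A − λI)^k v = 0 for every generalised eigenvector v of λ).

  λ = -1: largest Jordan block has size 1, contributing (x + 1)
  λ = 6: largest Jordan block has size 1, contributing (x − 6)

So m_A(x) = (x - 6)*(x + 1) = x^2 - 5*x - 6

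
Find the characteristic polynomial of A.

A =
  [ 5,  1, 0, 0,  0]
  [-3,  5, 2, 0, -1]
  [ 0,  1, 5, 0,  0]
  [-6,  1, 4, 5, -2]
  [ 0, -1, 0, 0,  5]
x^5 - 25*x^4 + 250*x^3 - 1250*x^2 + 3125*x - 3125

Expanding det(x·I − A) (e.g. by cofactor expansion or by noting that A is similar to its Jordan form J, which has the same characteristic polynomial as A) gives
  χ_A(x) = x^5 - 25*x^4 + 250*x^3 - 1250*x^2 + 3125*x - 3125
which factors as (x - 5)^5. The eigenvalues (with algebraic multiplicities) are λ = 5 with multiplicity 5.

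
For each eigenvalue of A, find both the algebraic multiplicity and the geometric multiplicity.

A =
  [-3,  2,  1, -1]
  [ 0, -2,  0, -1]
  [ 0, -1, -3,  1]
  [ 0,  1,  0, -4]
λ = -3: alg = 4, geom = 2

Step 1 — factor the characteristic polynomial to read off the algebraic multiplicities:
  χ_A(x) = (x + 3)^4

Step 2 — compute geometric multiplicities via the rank-nullity identity g(λ) = n − rank(A − λI):
  rank(A − (-3)·I) = 2, so dim ker(A − (-3)·I) = n − 2 = 2

Summary:
  λ = -3: algebraic multiplicity = 4, geometric multiplicity = 2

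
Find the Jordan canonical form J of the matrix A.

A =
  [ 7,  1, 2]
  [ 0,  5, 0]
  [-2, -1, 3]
J_2(5) ⊕ J_1(5)

The characteristic polynomial is
  det(x·I − A) = x^3 - 15*x^2 + 75*x - 125 = (x - 5)^3

Eigenvalues and multiplicities (the geometric multiplicity of λ is n − rank(A − λI), which equals the number of Jordan blocks for λ):
  λ = 5: algebraic multiplicity = 3, geometric multiplicity = 2

Determining the block sizes for each eigenvalue:
  λ = 5: 2 blocks summing to 3 forces exactly one block of size 2 and the rest size 1 → block sizes [2, 1]

Assembling the blocks gives a Jordan form
J =
  [5, 1, 0]
  [0, 5, 0]
  [0, 0, 5]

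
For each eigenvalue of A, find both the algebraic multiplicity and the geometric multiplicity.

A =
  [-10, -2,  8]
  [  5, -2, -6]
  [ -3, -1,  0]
λ = -4: alg = 3, geom = 1

Step 1 — factor the characteristic polynomial to read off the algebraic multiplicities:
  χ_A(x) = (x + 4)^3

Step 2 — compute geometric multiplicities via the rank-nullity identity g(λ) = n − rank(A − λI):
  rank(A − (-4)·I) = 2, so dim ker(A − (-4)·I) = n − 2 = 1

Summary:
  λ = -4: algebraic multiplicity = 3, geometric multiplicity = 1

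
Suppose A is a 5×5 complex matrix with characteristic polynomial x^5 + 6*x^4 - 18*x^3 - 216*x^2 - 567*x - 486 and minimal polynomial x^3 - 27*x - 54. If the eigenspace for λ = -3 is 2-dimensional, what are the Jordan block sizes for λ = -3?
Block sizes for λ = -3: [2, 2]

Step 1 — from the characteristic polynomial, algebraic multiplicity of λ = -3 is 4. From dim ker(A − (-3)·I) = 2, there are exactly 2 Jordan blocks for λ = -3.
Step 2 — from the minimal polynomial, the factor (x + 3)^2 tells us the largest block for λ = -3 has size 2.
Step 3 — with total size 4, 2 blocks, and largest block 2, the block sizes (in nonincreasing order) are [2, 2].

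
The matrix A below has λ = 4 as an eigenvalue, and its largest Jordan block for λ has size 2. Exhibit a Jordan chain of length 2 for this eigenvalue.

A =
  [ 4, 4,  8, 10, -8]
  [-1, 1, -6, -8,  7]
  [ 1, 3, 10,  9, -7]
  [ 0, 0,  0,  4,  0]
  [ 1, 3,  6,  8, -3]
A Jordan chain for λ = 4 of length 2:
v_1 = (-2, 2, -3, 0, -2)ᵀ
v_2 = (0, 2, 0, -1, 0)ᵀ

Let N = A − (4)·I. We want v_2 with N^2 v_2 = 0 but N^1 v_2 ≠ 0; then v_{j-1} := N · v_j for j = 2, …, 2.

Pick v_2 = (0, 2, 0, -1, 0)ᵀ.
Then v_1 = N · v_2 = (-2, 2, -3, 0, -2)ᵀ.

Sanity check: (A − (4)·I) v_1 = (0, 0, 0, 0, 0)ᵀ = 0. ✓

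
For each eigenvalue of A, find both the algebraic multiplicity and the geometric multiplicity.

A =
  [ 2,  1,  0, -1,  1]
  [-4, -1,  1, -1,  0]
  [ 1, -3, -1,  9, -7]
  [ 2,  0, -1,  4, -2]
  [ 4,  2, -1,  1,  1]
λ = 1: alg = 5, geom = 3

Step 1 — factor the characteristic polynomial to read off the algebraic multiplicities:
  χ_A(x) = (x - 1)^5

Step 2 — compute geometric multiplicities via the rank-nullity identity g(λ) = n − rank(A − λI):
  rank(A − (1)·I) = 2, so dim ker(A − (1)·I) = n − 2 = 3

Summary:
  λ = 1: algebraic multiplicity = 5, geometric multiplicity = 3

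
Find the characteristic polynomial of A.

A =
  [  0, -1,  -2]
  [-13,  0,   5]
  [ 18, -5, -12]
x^3 + 12*x^2 + 48*x + 64

Expanding det(x·I − A) (e.g. by cofactor expansion or by noting that A is similar to its Jordan form J, which has the same characteristic polynomial as A) gives
  χ_A(x) = x^3 + 12*x^2 + 48*x + 64
which factors as (x + 4)^3. The eigenvalues (with algebraic multiplicities) are λ = -4 with multiplicity 3.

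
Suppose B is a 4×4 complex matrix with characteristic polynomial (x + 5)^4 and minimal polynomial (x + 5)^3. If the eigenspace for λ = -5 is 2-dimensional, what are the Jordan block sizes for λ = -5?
Block sizes for λ = -5: [3, 1]

Step 1 — from the characteristic polynomial, algebraic multiplicity of λ = -5 is 4. From dim ker(B − (-5)·I) = 2, there are exactly 2 Jordan blocks for λ = -5.
Step 2 — from the minimal polynomial, the factor (x + 5)^3 tells us the largest block for λ = -5 has size 3.
Step 3 — with total size 4, 2 blocks, and largest block 3, the block sizes (in nonincreasing order) are [3, 1].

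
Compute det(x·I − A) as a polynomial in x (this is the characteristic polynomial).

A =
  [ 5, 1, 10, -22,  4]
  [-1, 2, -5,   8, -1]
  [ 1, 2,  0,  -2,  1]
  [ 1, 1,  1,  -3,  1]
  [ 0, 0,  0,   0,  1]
x^5 - 5*x^4 + 10*x^3 - 10*x^2 + 5*x - 1

Expanding det(x·I − A) (e.g. by cofactor expansion or by noting that A is similar to its Jordan form J, which has the same characteristic polynomial as A) gives
  χ_A(x) = x^5 - 5*x^4 + 10*x^3 - 10*x^2 + 5*x - 1
which factors as (x - 1)^5. The eigenvalues (with algebraic multiplicities) are λ = 1 with multiplicity 5.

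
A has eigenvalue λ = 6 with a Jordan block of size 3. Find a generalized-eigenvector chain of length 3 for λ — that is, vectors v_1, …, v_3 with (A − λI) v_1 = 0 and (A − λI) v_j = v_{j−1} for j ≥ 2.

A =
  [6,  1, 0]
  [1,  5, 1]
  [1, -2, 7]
A Jordan chain for λ = 6 of length 3:
v_1 = (1, 0, -1)ᵀ
v_2 = (0, 1, 1)ᵀ
v_3 = (1, 0, 0)ᵀ

Let N = A − (6)·I. We want v_3 with N^3 v_3 = 0 but N^2 v_3 ≠ 0; then v_{j-1} := N · v_j for j = 3, …, 2.

Pick v_3 = (1, 0, 0)ᵀ.
Then v_2 = N · v_3 = (0, 1, 1)ᵀ.
Then v_1 = N · v_2 = (1, 0, -1)ᵀ.

Sanity check: (A − (6)·I) v_1 = (0, 0, 0)ᵀ = 0. ✓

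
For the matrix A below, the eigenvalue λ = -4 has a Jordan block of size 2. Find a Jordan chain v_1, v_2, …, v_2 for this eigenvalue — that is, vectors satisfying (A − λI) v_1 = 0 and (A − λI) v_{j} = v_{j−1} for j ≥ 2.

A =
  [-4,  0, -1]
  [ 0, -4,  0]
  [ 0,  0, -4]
A Jordan chain for λ = -4 of length 2:
v_1 = (-1, 0, 0)ᵀ
v_2 = (0, 0, 1)ᵀ

Let N = A − (-4)·I. We want v_2 with N^2 v_2 = 0 but N^1 v_2 ≠ 0; then v_{j-1} := N · v_j for j = 2, …, 2.

Pick v_2 = (0, 0, 1)ᵀ.
Then v_1 = N · v_2 = (-1, 0, 0)ᵀ.

Sanity check: (A − (-4)·I) v_1 = (0, 0, 0)ᵀ = 0. ✓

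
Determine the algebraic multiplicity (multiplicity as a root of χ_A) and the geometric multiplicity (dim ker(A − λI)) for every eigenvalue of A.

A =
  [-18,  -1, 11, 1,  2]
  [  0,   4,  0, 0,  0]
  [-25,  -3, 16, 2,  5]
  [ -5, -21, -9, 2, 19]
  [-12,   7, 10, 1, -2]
λ = -5: alg = 2, geom = 1; λ = 4: alg = 3, geom = 2

Step 1 — factor the characteristic polynomial to read off the algebraic multiplicities:
  χ_A(x) = (x - 4)^3*(x + 5)^2

Step 2 — compute geometric multiplicities via the rank-nullity identity g(λ) = n − rank(A − λI):
  rank(A − (-5)·I) = 4, so dim ker(A − (-5)·I) = n − 4 = 1
  rank(A − (4)·I) = 3, so dim ker(A − (4)·I) = n − 3 = 2

Summary:
  λ = -5: algebraic multiplicity = 2, geometric multiplicity = 1
  λ = 4: algebraic multiplicity = 3, geometric multiplicity = 2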